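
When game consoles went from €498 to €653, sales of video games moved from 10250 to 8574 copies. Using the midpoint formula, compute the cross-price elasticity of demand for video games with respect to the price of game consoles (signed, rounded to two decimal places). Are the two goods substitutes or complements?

-0.66; complements

%ΔQ_{video games} = (8574 − 10250)/avg = -1676/9412 = -0.178070…
%ΔP_{game consoles} = (653 − 498)/avg = 155/575.5 = 0.269331…
E_cross = (-1676/9412) / (155/575.5) = -0.6611…
E_cross < 0 ⇒ the goods are complements.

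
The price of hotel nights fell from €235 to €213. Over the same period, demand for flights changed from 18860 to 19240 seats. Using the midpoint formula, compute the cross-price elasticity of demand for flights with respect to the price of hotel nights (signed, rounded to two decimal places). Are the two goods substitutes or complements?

%ΔQ_{flights} = (19240 − 18860)/avg = 380/19050 = 0.019947…
%ΔP_{hotel nights} = (213 − 235)/avg = -22/224 = -0.098214…
E_cross = (380/19050) / (-22/224) = -0.2031…
E_cross < 0 ⇒ the goods are complements.

-0.20; complements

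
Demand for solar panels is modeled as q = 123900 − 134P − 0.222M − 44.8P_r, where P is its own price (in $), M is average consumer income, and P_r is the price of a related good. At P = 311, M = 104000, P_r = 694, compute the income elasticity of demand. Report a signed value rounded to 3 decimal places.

At the given values, q = 123900 − 134(311) − 0.222(104000) − 44.8(694) = 28046.8.
∂q/∂M = -0.222.
E = (-0.222) × (104000/28046.8) = -0.82319…

-0.823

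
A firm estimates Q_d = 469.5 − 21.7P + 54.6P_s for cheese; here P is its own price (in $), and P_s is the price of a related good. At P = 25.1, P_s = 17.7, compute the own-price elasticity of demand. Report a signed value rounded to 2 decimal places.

-0.61

At the given values, Q_d = 469.5 − 21.7(25.1) + 54.6(17.7) = 891.25.
∂Q_d/∂P = −21.7.
E = (-21.7) × (25.1/891.25) = -0.6111…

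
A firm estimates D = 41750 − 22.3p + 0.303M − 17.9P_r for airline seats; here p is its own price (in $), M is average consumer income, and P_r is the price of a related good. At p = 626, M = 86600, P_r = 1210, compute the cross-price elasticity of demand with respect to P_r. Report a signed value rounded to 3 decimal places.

At the given values, D = 41750 − 22.3(626) + 0.303(86600) − 17.9(1210) = 32371.
∂D/∂P_r = -17.9.
E = (-17.9) × (1210/32371) = -0.66908…

-0.669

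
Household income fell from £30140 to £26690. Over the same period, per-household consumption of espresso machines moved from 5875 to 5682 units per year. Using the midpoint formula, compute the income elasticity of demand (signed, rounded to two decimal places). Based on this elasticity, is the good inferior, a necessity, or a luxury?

%ΔQ = (5682 − 5875)/[( 5875 + 5682)/2] = -193/5778.5 = -0.033399…
%ΔIncome = (26690 − 30140)/[( 30140 + 26690)/2] = -3450/28415 = -0.121414…
E_income = (-193/5778.5) / (-3450/28415) = 0.2750…
0 < E_income < 1 ⇒ normal good, necessity.

0.28; necessity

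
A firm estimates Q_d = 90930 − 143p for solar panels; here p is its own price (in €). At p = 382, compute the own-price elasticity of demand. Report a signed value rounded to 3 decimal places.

At the given values, Q_d = 90930 − 143(382) = 36304.
∂Q_d/∂p = −143.
E = (-143) × (382/36304) = -1.50468…

-1.505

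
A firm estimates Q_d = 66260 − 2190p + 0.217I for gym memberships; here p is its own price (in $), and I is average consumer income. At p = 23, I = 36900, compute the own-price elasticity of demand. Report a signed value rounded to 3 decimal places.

At the given values, Q_d = 66260 − 2190(23) + 0.217(36900) = 23897.3.
∂Q_d/∂p = −2190.
E = (-2190) × (23/23897.3) = -2.10776…

-2.108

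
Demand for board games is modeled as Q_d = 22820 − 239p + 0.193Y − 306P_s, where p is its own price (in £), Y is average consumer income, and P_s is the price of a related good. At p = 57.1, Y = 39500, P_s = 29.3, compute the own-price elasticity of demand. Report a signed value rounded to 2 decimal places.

-1.74

At the given values, Q_d = 22820 − 239(57.1) + 0.193(39500) − 306(29.3) = 7830.8.
∂Q_d/∂p = −239.
E = (-239) × (57.1/7830.8) = -1.7427…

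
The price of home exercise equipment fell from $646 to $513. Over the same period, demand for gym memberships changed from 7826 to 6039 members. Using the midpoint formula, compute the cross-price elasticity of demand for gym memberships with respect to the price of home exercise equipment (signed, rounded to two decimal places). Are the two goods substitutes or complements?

%ΔQ_{gym memberships} = (6039 − 7826)/avg = -1787/6932.5 = -0.257771…
%ΔP_{home exercise equipment} = (513 − 646)/avg = -133/579.5 = -0.229508…
E_cross = (-1787/6932.5) / (-133/579.5) = 1.1231…
E_cross > 0 ⇒ the goods are substitutes.

1.12; substitutes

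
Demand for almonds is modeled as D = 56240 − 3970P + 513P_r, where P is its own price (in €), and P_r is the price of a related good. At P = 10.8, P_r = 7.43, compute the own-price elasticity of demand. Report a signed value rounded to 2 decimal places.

At the given values, D = 56240 − 3970(10.8) + 513(7.43) = 17175.59.
∂D/∂P = −3970.
E = (-3970) × (10.8/17175.59) = -2.4963…

-2.50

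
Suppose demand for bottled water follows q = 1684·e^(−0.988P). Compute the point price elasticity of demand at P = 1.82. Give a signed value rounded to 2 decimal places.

-1.80

dq/dP = −0.988·q = -275.529. At P = 1.82, q = 278.876.
Ed = (dq/dP)·(P/q) = (-275.529) × (1.82/278.876) = -1.7981…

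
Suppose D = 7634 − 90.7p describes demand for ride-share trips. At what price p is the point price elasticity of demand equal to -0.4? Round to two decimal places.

24.05

Ed = −90.7p/(7634 − 90.7p). Set this equal to -0.4:
90.7p = 0.4·(7634 − 90.7p) ⇒ 90.7p(1 + 0.4) = 0.4·7634
p = 0.4·7634 / (90.7·1.4) = 24.0478…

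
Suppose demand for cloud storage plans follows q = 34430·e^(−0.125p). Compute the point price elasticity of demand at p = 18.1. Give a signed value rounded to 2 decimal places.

-2.26

dq/dp = −0.125·q = -447.977. At p = 18.1, q = 3583.82.
Ed = (dq/dp)·(p/q) = (-447.977) × (18.1/3583.82) = -2.2625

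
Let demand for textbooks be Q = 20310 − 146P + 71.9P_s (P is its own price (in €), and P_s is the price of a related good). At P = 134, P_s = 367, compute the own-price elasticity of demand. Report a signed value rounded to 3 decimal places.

-0.721

At the given values, Q = 20310 − 146(134) + 71.9(367) = 27133.3.
∂Q/∂P = −146.
E = (-146) × (134/27133.3) = -0.72103…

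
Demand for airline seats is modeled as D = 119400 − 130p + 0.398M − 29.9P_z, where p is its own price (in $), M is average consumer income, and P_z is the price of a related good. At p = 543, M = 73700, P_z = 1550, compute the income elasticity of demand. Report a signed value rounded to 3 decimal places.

At the given values, D = 119400 − 130(543) + 0.398(73700) − 29.9(1550) = 31797.6.
∂D/∂M = 0.398.
E = (0.398) × (73700/31797.6) = 0.92247…

0.922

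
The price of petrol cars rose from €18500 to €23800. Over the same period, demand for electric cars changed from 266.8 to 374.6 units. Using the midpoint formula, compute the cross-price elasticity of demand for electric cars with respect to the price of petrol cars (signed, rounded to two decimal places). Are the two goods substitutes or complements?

1.34; substitutes

%ΔQ_{electric cars} = (374.6 − 266.8)/avg = 107.8/320.7 = 0.336139…
%ΔP_{petrol cars} = (23800 − 18500)/avg = 5300/21150 = 0.250591…
E_cross = (107.8/320.7) / (5300/21150) = 1.3413…
E_cross > 0 ⇒ the goods are substitutes.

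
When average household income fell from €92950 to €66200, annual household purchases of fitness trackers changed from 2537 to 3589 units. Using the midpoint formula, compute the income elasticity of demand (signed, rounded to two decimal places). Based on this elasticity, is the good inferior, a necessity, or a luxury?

-1.02; inferior

%ΔQ = (3589 − 2537)/[( 2537 + 3589)/2] = 1052/3063 = 0.343454…
%ΔIncome = (66200 − 92950)/[( 92950 + 66200)/2] = -26750/79575 = -0.336160…
E_income = (1052/3063) / (-26750/79575) = -1.0216…
E_income < 0 ⇒ inferior good.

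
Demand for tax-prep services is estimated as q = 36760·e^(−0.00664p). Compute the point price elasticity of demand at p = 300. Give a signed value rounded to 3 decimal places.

dq/dp = −0.00664·q = -33.2988. At p = 300, q = 5014.88.
Ed = (dq/dp)·(p/q) = (-33.2988) × (300/5014.88) = -1.992

-1.992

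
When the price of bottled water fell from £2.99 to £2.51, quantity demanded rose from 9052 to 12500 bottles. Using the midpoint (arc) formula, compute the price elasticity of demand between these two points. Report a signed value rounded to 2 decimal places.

%ΔQ = (12500 − 9052) / [(9052 + 12500)/2] = 3448/10776 = 0.319970…
%ΔP = (2.51 − 2.99) / [(2.99 + 2.51)/2] = -0.48/2.75 = -0.174545…
Arc Ed = %ΔQ / %ΔP = (3448/10776) / (-0.48/2.75) = -1.8331…

-1.83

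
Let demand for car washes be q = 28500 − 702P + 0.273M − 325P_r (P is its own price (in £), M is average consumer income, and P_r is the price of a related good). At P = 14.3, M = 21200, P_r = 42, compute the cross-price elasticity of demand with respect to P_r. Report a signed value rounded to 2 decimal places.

-1.29

At the given values, q = 28500 − 702(14.3) + 0.273(21200) − 325(42) = 10599.
∂q/∂P_r = -325.
E = (-325) × (42/10599) = -1.2878…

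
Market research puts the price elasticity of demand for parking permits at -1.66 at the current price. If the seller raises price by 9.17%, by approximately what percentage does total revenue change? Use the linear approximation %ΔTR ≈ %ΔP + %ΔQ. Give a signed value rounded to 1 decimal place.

%ΔQ ≈ Ed × %ΔP = (-1.66) × (+9.17%) = -15.2222%
%ΔTR ≈ %ΔP + %ΔQ = (+9.17%) + (-15.2222%) = -6.0522%

-6.1%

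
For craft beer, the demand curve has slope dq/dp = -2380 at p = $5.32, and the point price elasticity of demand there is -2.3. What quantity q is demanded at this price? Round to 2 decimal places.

5505.04

Ed = (dq/dp)·(p/q) ⇒ q = (dq/dp)·p/Ed = (-2380)·5.32/(-2.3) = 5505.0434…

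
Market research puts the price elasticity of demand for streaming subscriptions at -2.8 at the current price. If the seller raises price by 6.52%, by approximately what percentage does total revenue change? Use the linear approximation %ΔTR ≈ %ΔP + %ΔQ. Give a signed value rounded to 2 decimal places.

-11.74%

%ΔQ ≈ Ed × %ΔP = (-2.8) × (+6.52%) = -18.2560%
%ΔTR ≈ %ΔP + %ΔQ = (+6.52%) + (-18.2560%) = -11.7360%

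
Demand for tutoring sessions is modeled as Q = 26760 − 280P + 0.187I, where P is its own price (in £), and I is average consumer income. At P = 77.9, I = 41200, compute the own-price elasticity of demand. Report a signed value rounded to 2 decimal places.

At the given values, Q = 26760 − 280(77.9) + 0.187(41200) = 12652.4.
∂Q/∂P = −280.
E = (-280) × (77.9/12652.4) = -1.7239…

-1.72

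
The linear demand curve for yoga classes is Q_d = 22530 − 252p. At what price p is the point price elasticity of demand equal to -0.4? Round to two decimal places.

25.54

Ed = −252p/(22530 − 252p). Set this equal to -0.4:
252p = 0.4·(22530 − 252p) ⇒ 252p(1 + 0.4) = 0.4·22530
p = 0.4·22530 / (252·1.4) = 25.5442…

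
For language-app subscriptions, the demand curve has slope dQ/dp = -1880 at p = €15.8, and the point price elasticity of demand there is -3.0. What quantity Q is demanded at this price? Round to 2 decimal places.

Ed = (dQ/dp)·(p/Q) ⇒ Q = (dQ/dp)·p/Ed = (-1880)·15.8/(-3.0) = 9901.3333…

9901.33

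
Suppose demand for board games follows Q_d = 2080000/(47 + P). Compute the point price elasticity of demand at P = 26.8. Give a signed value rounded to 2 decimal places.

-0.36

dQ_d/dP = −2080000/(47 + P)² = -381.901. At P = 26.8, Q_d = 28184.3.
Ed = (dQ_d/dP)·(P/Q_d) = (-381.901) × (26.8/28184.3) = -0.3631…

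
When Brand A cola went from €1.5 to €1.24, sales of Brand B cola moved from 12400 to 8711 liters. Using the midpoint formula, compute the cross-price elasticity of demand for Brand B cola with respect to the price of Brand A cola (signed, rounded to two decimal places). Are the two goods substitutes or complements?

1.84; substitutes

%ΔQ_{Brand B cola} = (8711 − 12400)/avg = -3689/10555.5 = -0.349486…
%ΔP_{Brand A cola} = (1.24 − 1.5)/avg = -0.26/1.37 = -0.189781…
E_cross = (-3689/10555.5) / (-0.26/1.37) = 1.8415…
E_cross > 0 ⇒ the goods are substitutes.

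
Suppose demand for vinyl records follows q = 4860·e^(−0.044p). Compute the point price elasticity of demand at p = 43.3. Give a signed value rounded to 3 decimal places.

dq/dp = −0.044·q = -31.8179. At p = 43.3, q = 723.133.
Ed = (dq/dp)·(p/q) = (-31.8179) × (43.3/723.133) = -1.9052

-1.905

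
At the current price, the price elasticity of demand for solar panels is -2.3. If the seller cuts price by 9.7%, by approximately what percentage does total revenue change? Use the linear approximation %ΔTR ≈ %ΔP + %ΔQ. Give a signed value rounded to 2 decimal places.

%ΔQ ≈ Ed × %ΔP = (-2.3) × (-9.7%) = +22.3100%
%ΔTR ≈ %ΔP + %ΔQ = (-9.7%) + (+22.3100%) = +12.6100%

+12.61%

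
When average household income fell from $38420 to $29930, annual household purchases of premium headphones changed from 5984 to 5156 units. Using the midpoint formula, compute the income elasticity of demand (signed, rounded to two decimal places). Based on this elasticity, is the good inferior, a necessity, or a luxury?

%ΔQ = (5156 − 5984)/[( 5984 + 5156)/2] = -828/5570 = -0.148653…
%ΔIncome = (29930 − 38420)/[( 38420 + 29930)/2] = -8490/34175 = -0.248427…
E_income = (-828/5570) / (-8490/34175) = 0.5983…
0 < E_income < 1 ⇒ normal good, necessity.

0.60; necessity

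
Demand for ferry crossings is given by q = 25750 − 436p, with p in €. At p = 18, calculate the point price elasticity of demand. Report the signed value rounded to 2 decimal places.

-0.44

dq/dp = −436. At p = 18, q = 25750 − 436(18) = 17902.
Ed = (dq/dp)·(p/q) = −436 × (18/17902) = -0.4383…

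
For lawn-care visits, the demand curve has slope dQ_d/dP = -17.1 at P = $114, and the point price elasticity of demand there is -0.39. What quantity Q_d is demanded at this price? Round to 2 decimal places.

4998.46

Ed = (dQ_d/dP)·(P/Q_d) ⇒ Q_d = (dQ_d/dP)·P/Ed = (-17.1)·114/(-0.39) = 4998.4615…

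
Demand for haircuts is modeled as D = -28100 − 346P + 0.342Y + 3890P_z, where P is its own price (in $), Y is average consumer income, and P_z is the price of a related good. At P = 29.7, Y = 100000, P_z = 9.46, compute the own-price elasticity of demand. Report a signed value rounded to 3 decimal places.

-0.315

At the given values, D = -28100 − 346(29.7) + 0.342(100000) + 3890(9.46) = 32623.2.
∂D/∂P = −346.
E = (-346) × (29.7/32623.2) = -0.31499…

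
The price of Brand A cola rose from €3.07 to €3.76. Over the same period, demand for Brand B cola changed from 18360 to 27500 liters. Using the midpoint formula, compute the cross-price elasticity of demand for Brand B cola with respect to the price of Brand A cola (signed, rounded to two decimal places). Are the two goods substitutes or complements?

1.97; substitutes

%ΔQ_{Brand B cola} = (27500 − 18360)/avg = 9140/22930 = 0.398604…
%ΔP_{Brand A cola} = (3.76 − 3.07)/avg = 0.69/3.415 = 0.202049…
E_cross = (9140/22930) / (0.69/3.415) = 1.9728…
E_cross > 0 ⇒ the goods are substitutes.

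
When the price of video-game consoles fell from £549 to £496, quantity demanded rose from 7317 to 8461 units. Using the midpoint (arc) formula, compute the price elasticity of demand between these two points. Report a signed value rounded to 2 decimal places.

-1.43

%ΔQ = (8461 − 7317) / [(7317 + 8461)/2] = 1144/7889 = 0.145012…
%ΔP = (496 − 549) / [(549 + 496)/2] = -53/522.5 = -0.101435…
Arc Ed = %ΔQ / %ΔP = (1144/7889) / (-53/522.5) = -1.4295…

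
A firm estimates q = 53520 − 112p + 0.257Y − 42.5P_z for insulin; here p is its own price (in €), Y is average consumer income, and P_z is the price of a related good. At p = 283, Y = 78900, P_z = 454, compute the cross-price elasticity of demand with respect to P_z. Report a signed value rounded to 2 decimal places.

-0.85

At the given values, q = 53520 − 112(283) + 0.257(78900) − 42.5(454) = 22806.3.
∂q/∂P_z = -42.5.
E = (-42.5) × (454/22806.3) = -0.8460…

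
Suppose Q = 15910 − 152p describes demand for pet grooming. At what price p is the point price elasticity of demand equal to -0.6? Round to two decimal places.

Ed = −152p/(15910 − 152p). Set this equal to -0.6:
152p = 0.6·(15910 − 152p) ⇒ 152p(1 + 0.6) = 0.6·15910
p = 0.6·15910 / (152·1.6) = 39.2516…

39.25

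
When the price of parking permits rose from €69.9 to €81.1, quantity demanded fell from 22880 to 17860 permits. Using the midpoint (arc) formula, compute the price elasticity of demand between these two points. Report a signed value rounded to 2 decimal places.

-1.66

%ΔQ = (17860 − 22880) / [(22880 + 17860)/2] = -5020/20370 = -0.246440…
%ΔP = (81.1 − 69.9) / [(69.9 + 81.1)/2] = 11.2/75.5 = 0.148344…
Arc Ed = %ΔQ / %ΔP = (-5020/20370) / (11.2/75.5) = -1.6612…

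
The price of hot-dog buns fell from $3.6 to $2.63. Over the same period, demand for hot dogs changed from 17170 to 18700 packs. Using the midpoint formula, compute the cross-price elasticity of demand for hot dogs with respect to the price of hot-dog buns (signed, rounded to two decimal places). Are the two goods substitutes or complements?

-0.27; complements

%ΔQ_{hot dogs} = (18700 − 17170)/avg = 1530/17935 = 0.085308…
%ΔP_{hot-dog buns} = (2.63 − 3.6)/avg = -0.97/3.115 = -0.311396…
E_cross = (1530/17935) / (-0.97/3.115) = -0.2739…
E_cross < 0 ⇒ the goods are complements.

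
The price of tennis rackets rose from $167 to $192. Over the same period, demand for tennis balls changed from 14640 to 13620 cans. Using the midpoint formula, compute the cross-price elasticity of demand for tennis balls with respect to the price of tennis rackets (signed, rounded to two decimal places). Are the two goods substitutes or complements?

-0.52; complements

%ΔQ_{tennis balls} = (13620 − 14640)/avg = -1020/14130 = -0.072186…
%ΔP_{tennis rackets} = (192 − 167)/avg = 25/179.5 = 0.139275…
E_cross = (-1020/14130) / (25/179.5) = -0.5183…
E_cross < 0 ⇒ the goods are complements.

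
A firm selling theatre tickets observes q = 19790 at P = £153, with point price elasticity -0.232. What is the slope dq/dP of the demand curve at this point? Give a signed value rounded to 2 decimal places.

Ed = (dq/dP)·(P/q) ⇒ dq/dP = Ed·q/P = (-0.232)·19790/153 = -30.0083…

-30.01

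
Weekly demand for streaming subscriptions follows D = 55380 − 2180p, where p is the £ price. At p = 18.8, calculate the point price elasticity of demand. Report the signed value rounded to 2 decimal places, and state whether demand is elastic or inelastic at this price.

dD/dp = −2180. At p = 18.8, D = 55380 − 2180(18.8) = 14396.
Ed = (dD/dp)·(p/D) = −2180 × (18.8/14396) = -2.8469…
|Ed| = 2.85 > 1, so demand is elastic.

-2.85; elastic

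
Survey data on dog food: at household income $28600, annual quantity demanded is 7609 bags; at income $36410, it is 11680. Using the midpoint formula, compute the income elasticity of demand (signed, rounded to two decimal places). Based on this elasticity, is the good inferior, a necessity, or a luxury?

1.76; luxury

%ΔQ = (11680 − 7609)/[( 7609 + 11680)/2] = 4071/9644.5 = 0.422105…
%ΔIncome = (36410 − 28600)/[( 28600 + 36410)/2] = 7810/32505 = 0.240270…
E_income = (4071/9644.5) / (7810/32505) = 1.7567…
E_income > 1 ⇒ normal good, luxury.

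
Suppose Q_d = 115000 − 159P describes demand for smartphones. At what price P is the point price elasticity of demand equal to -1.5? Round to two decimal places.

433.96

Ed = −159P/(115000 − 159P). Set this equal to -1.5:
159P = 1.5·(115000 − 159P) ⇒ 159P(1 + 1.5) = 1.5·115000
P = 1.5·115000 / (159·2.5) = 433.9622…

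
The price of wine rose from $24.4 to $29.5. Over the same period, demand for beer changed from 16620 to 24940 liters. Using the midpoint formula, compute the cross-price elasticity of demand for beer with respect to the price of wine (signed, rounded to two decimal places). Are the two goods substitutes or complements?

%ΔQ_{beer} = (24940 − 16620)/avg = 8320/20780 = 0.400384…
%ΔP_{wine} = (29.5 − 24.4)/avg = 5.1/26.95 = 0.189239…
E_cross = (8320/20780) / (5.1/26.95) = 2.1157…
E_cross > 0 ⇒ the goods are substitutes.

2.12; substitutes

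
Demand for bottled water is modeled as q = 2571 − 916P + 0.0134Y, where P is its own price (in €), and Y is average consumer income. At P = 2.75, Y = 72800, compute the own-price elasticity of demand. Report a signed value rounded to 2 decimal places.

At the given values, q = 2571 − 916(2.75) + 0.0134(72800) = 1027.52.
∂q/∂P = −916.
E = (-916) × (2.75/1027.52) = -2.4515…

-2.45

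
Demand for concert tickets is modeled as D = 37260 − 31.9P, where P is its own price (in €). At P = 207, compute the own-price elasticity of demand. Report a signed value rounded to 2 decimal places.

-0.22

At the given values, D = 37260 − 31.9(207) = 30656.7.
∂D/∂P = −31.9.
E = (-31.9) × (207/30656.7) = -0.2153…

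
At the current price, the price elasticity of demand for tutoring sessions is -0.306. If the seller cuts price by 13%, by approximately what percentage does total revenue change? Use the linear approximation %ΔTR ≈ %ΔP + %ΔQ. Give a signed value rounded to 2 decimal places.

%ΔQ ≈ Ed × %ΔP = (-0.306) × (-13%) = +3.9780%
%ΔTR ≈ %ΔP + %ΔQ = (-13%) + (+3.9780%) = -9.0220%

-9.02%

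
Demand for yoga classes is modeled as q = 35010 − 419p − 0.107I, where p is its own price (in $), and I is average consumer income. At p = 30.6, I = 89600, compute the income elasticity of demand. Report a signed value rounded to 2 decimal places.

At the given values, q = 35010 − 419(30.6) − 0.107(89600) = 12601.4.
∂q/∂I = -0.107.
E = (-0.107) × (89600/12601.4) = -0.7608…

-0.76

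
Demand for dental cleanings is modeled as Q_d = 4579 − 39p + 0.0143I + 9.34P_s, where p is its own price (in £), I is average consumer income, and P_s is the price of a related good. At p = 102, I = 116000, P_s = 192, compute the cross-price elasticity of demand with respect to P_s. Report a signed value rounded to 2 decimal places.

0.44

At the given values, Q_d = 4579 − 39(102) + 0.0143(116000) + 9.34(192) = 4053.08.
∂Q_d/∂P_s = 9.34.
E = (9.34) × (192/4053.08) = 0.4424…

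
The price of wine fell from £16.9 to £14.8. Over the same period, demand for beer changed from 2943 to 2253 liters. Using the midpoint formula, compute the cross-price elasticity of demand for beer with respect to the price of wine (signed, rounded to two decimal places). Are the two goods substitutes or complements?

2.00; substitutes

%ΔQ_{beer} = (2253 − 2943)/avg = -690/2598 = -0.265588…
%ΔP_{wine} = (14.8 − 16.9)/avg = -2.1/15.85 = -0.132492…
E_cross = (-690/2598) / (-2.1/15.85) = 2.0045…
E_cross > 0 ⇒ the goods are substitutes.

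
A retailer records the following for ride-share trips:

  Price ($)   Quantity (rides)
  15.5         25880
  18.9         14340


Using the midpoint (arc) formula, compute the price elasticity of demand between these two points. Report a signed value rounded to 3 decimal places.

-2.903

%ΔQ = (14340 − 25880) / [(25880 + 14340)/2] = -11540/20110 = -0.573843…
%ΔP = (18.9 − 15.5) / [(15.5 + 18.9)/2] = 3.4/17.2 = 0.197674…
Arc Ed = %ΔQ / %ΔP = (-11540/20110) / (3.4/17.2) = -2.90297…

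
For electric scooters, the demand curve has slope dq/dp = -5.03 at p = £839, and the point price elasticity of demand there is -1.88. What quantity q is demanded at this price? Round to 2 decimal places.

Ed = (dq/dp)·(p/q) ⇒ q = (dq/dp)·p/Ed = (-5.03)·839/(-1.88) = 2244.7712…

2244.77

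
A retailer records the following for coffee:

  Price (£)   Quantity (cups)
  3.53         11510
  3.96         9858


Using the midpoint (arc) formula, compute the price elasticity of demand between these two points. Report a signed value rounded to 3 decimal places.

%ΔQ = (9858 − 11510) / [(11510 + 9858)/2] = -1652/10684 = -0.154623…
%ΔP = (3.96 − 3.53) / [(3.53 + 3.96)/2] = 0.43/3.745 = 0.114819…
Arc Ed = %ΔQ / %ΔP = (-1652/10684) / (0.43/3.745) = -1.34666…

-1.347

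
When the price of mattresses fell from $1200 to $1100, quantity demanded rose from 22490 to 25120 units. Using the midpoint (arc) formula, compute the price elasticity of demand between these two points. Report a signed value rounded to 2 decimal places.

%ΔQ = (25120 − 22490) / [(22490 + 25120)/2] = 2630/23805 = 0.110480…
%ΔP = (1100 − 1200) / [(1200 + 1100)/2] = -100/1150 = -0.086956…
Arc Ed = %ΔQ / %ΔP = (2630/23805) / (-100/1150) = -1.2705…

-1.27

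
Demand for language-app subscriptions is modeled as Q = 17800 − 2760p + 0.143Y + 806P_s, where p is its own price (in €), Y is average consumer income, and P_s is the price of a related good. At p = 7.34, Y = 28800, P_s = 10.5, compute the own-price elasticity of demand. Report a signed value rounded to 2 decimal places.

At the given values, Q = 17800 − 2760(7.34) + 0.143(28800) + 806(10.5) = 10123.
∂Q/∂p = −2760.
E = (-2760) × (7.34/10123) = -2.0012…

-2.00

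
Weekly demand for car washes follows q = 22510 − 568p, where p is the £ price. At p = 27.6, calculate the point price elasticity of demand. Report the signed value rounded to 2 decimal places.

-2.29

dq/dp = −568. At p = 27.6, q = 22510 − 568(27.6) = 6833.2.
Ed = (dq/dp)·(p/q) = −568 × (27.6/6833.2) = -2.2942…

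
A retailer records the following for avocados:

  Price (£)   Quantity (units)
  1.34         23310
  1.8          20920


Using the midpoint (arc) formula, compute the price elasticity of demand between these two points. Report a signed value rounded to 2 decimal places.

%ΔQ = (20920 − 23310) / [(23310 + 20920)/2] = -2390/22115 = -0.108071…
%ΔP = (1.8 − 1.34) / [(1.34 + 1.8)/2] = 0.46/1.57 = 0.292993…
Arc Ed = %ΔQ / %ΔP = (-2390/22115) / (0.46/1.57) = -0.3688…

-0.37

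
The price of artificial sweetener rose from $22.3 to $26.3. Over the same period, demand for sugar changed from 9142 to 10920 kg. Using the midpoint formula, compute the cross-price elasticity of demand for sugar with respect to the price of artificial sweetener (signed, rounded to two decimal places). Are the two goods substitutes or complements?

%ΔQ_{sugar} = (10920 − 9142)/avg = 1778/10031 = 0.177250…
%ΔP_{artificial sweetener} = (26.3 − 22.3)/avg = 4/24.3 = 0.164609…
E_cross = (1778/10031) / (4/24.3) = 1.0767…
E_cross > 0 ⇒ the goods are substitutes.

1.08; substitutes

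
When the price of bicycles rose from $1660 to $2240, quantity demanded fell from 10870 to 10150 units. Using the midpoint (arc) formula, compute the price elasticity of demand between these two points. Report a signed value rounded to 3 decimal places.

%ΔQ = (10150 − 10870) / [(10870 + 10150)/2] = -720/10510 = -0.068506…
%ΔP = (2240 − 1660) / [(1660 + 2240)/2] = 580/1950 = 0.297435…
Arc Ed = %ΔQ / %ΔP = (-720/10510) / (580/1950) = -0.23032…

-0.230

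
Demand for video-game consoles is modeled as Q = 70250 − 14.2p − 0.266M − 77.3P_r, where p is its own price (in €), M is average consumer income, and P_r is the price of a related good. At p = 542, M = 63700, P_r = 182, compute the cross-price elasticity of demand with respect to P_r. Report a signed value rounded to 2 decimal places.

-0.45

At the given values, Q = 70250 − 14.2(542) − 0.266(63700) − 77.3(182) = 31540.8.
∂Q/∂P_r = -77.3.
E = (-77.3) × (182/31540.8) = -0.4460…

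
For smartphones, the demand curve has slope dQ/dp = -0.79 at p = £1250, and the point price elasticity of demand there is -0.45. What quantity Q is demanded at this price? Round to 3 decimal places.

2194.444

Ed = (dQ/dp)·(p/Q) ⇒ Q = (dQ/dp)·p/Ed = (-0.79)·1250/(-0.45) = 2194.44444…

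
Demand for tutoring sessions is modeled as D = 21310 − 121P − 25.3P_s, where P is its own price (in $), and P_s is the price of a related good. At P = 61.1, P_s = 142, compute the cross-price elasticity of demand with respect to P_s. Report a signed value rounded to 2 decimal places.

-0.35

At the given values, D = 21310 − 121(61.1) − 25.3(142) = 10324.3.
∂D/∂P_s = -25.3.
E = (-25.3) × (142/10324.3) = -0.3479…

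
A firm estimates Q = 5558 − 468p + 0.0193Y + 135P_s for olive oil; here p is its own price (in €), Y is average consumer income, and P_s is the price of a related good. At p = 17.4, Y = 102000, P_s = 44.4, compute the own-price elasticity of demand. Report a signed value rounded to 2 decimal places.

-1.51

At the given values, Q = 5558 − 468(17.4) + 0.0193(102000) + 135(44.4) = 5377.4.
∂Q/∂p = −468.
E = (-468) × (17.4/5377.4) = -1.5143…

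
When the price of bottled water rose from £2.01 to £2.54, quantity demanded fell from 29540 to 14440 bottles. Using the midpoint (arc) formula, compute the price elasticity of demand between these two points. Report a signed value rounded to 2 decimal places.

%ΔQ = (14440 − 29540) / [(29540 + 14440)/2] = -15100/21990 = -0.686675…
%ΔP = (2.54 − 2.01) / [(2.01 + 2.54)/2] = 0.53/2.275 = 0.232967…
Arc Ed = %ΔQ / %ΔP = (-15100/21990) / (0.53/2.275) = -2.9475…

-2.95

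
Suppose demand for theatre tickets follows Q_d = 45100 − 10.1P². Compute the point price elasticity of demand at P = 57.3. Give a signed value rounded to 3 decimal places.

dQ_d/dP = −2·10.1·P = -1157.46. At P = 57.3, Q_d = 11938.771.
Ed = (dQ_d/dP)·(P/Q_d) = (-1157.46) × (57.3/11938.771) = -5.55521…

-5.555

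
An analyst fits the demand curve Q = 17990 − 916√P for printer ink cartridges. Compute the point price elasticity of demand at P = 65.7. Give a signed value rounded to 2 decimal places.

-0.35

dQ/dP = −916/(2√P) = -56.5045. At P = 65.7, Q = 10565.3.
Ed = (dQ/dP)·(P/Q) = (-56.5045) × (65.7/10565.3) = -0.3513…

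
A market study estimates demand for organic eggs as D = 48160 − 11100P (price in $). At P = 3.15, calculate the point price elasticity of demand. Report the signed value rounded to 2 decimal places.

dD/dP = −11100. At P = 3.15, D = 48160 − 11100(3.15) = 13195.
Ed = (dD/dP)·(P/D) = −11100 × (3.15/13195) = -2.6498…

-2.65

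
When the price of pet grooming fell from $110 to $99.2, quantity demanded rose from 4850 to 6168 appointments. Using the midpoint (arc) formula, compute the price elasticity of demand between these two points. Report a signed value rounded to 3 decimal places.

%ΔQ = (6168 − 4850) / [(4850 + 6168)/2] = 1318/5509 = 0.239244…
%ΔP = (99.2 − 110) / [(110 + 99.2)/2] = -10.8/104.6 = -0.103250…
Arc Ed = %ΔQ / %ΔP = (1318/5509) / (-10.8/104.6) = -2.31713…

-2.317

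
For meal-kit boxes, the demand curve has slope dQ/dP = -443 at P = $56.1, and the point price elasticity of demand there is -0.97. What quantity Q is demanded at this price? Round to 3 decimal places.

Ed = (dQ/dP)·(P/Q) ⇒ Q = (dQ/dP)·P/Ed = (-443)·56.1/(-0.97) = 25620.92783…

25620.928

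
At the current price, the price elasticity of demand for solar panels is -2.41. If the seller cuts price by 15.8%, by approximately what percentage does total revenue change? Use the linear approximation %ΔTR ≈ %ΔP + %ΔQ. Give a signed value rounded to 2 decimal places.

+22.28%

%ΔQ ≈ Ed × %ΔP = (-2.41) × (-15.8%) = +38.0780%
%ΔTR ≈ %ΔP + %ΔQ = (-15.8%) + (+38.0780%) = +22.2780%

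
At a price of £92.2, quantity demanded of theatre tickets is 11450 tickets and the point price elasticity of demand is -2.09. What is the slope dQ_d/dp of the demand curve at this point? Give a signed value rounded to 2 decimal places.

Ed = (dQ_d/dp)·(p/Q_d) ⇒ dQ_d/dp = Ed·Q_d/p = (-2.09)·11450/92.2 = -259.5498…

-259.55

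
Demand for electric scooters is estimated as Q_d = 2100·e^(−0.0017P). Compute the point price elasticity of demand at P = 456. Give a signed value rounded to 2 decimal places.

-0.78

dQ_d/dP = −0.0017·Q_d = -1.64438. At P = 456, Q_d = 967.284.
Ed = (dQ_d/dP)·(P/Q_d) = (-1.64438) × (456/967.284) = -0.7752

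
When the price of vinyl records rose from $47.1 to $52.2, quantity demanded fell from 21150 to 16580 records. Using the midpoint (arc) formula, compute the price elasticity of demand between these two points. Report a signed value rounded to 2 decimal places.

-2.36

%ΔQ = (16580 − 21150) / [(21150 + 16580)/2] = -4570/18865 = -0.242247…
%ΔP = (52.2 − 47.1) / [(47.1 + 52.2)/2] = 5.1/49.65 = 0.102719…
Arc Ed = %ΔQ / %ΔP = (-4570/18865) / (5.1/49.65) = -2.3583…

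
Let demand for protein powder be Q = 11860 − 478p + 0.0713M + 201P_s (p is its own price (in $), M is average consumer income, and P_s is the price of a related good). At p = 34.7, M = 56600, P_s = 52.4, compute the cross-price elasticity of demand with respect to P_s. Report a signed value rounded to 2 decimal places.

At the given values, Q = 11860 − 478(34.7) + 0.0713(56600) + 201(52.4) = 9841.38.
∂Q/∂P_s = 201.
E = (201) × (52.4/9841.38) = 1.0702…

1.07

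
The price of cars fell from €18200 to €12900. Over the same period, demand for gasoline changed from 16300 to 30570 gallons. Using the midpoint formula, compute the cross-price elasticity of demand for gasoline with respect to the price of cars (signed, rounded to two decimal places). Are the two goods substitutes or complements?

%ΔQ_{gasoline} = (30570 − 16300)/avg = 14270/23435 = 0.608918…
%ΔP_{cars} = (12900 − 18200)/avg = -5300/15550 = -0.340836…
E_cross = (14270/23435) / (-5300/15550) = -1.7865…
E_cross < 0 ⇒ the goods are complements.

-1.79; complements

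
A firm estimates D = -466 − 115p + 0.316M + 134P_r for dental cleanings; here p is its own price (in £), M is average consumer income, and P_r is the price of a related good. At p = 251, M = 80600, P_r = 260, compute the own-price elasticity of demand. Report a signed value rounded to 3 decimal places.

-0.932

At the given values, D = -466 − 115(251) + 0.316(80600) + 134(260) = 30978.6.
∂D/∂p = −115.
E = (-115) × (251/30978.6) = -0.93177…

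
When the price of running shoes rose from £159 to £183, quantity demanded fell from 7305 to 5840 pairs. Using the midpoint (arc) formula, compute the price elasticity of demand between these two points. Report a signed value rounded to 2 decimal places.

%ΔQ = (5840 − 7305) / [(7305 + 5840)/2] = -1465/6572.5 = -0.222898…
%ΔP = (183 − 159) / [(159 + 183)/2] = 24/171 = 0.140350…
Arc Ed = %ΔQ / %ΔP = (-1465/6572.5) / (24/171) = -1.5881…

-1.59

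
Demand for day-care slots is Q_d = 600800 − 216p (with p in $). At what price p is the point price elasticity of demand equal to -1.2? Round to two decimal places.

1517.17

Ed = −216p/(600800 − 216p). Set this equal to -1.2:
216p = 1.2·(600800 − 216p) ⇒ 216p(1 + 1.2) = 1.2·600800
p = 1.2·600800 / (216·2.2) = 1517.1717…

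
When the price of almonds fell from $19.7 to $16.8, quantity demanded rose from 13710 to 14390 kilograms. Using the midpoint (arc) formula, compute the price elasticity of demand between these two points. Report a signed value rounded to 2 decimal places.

-0.30

%ΔQ = (14390 − 13710) / [(13710 + 14390)/2] = 680/14050 = 0.048398…
%ΔP = (16.8 − 19.7) / [(19.7 + 16.8)/2] = -2.9/18.25 = -0.158904…
Arc Ed = %ΔQ / %ΔP = (680/14050) / (-2.9/18.25) = -0.3045…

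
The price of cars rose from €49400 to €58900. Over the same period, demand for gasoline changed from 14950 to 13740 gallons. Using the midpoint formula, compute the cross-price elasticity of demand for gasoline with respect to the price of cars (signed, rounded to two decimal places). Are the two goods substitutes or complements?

-0.48; complements

%ΔQ_{gasoline} = (13740 − 14950)/avg = -1210/14345 = -0.084349…
%ΔP_{cars} = (58900 − 49400)/avg = 9500/54150 = 0.175438…
E_cross = (-1210/14345) / (9500/54150) = -0.4807…
E_cross < 0 ⇒ the goods are complements.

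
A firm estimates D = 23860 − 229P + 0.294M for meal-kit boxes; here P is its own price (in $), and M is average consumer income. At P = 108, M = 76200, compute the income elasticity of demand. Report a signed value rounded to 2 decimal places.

At the given values, D = 23860 − 229(108) + 0.294(76200) = 21530.8.
∂D/∂M = 0.294.
E = (0.294) × (76200/21530.8) = 1.0405…

1.04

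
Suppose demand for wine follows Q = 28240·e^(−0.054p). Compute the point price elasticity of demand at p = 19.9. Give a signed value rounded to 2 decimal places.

dQ/dp = −0.054·Q = -520.674. At p = 19.9, Q = 9642.1.
Ed = (dQ/dp)·(p/Q) = (-520.674) × (19.9/9642.1) = -1.0746

-1.07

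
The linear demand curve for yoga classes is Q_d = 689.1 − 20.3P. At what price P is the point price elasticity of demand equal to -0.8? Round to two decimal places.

15.09

Ed = −20.3P/(689.1 − 20.3P). Set this equal to -0.8:
20.3P = 0.8·(689.1 − 20.3P) ⇒ 20.3P(1 + 0.8) = 0.8·689.1
P = 0.8·689.1 / (20.3·1.8) = 15.0870…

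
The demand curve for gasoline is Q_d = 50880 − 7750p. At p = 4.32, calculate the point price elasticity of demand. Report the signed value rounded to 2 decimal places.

dQ_d/dp = −7750. At p = 4.32, Q_d = 50880 − 7750(4.32) = 17400.
Ed = (dQ_d/dp)·(p/Q_d) = −7750 × (4.32/17400) = -1.9241…

-1.92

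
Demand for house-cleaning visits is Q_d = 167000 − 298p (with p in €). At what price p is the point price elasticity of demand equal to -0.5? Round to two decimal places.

186.80

Ed = −298p/(167000 − 298p). Set this equal to -0.5:
298p = 0.5·(167000 − 298p) ⇒ 298p(1 + 0.5) = 0.5·167000
p = 0.5·167000 / (298·1.5) = 186.8008…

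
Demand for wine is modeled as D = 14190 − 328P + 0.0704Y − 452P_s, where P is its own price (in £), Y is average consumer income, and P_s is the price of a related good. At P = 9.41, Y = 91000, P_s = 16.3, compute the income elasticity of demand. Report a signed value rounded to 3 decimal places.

At the given values, D = 14190 − 328(9.41) + 0.0704(91000) − 452(16.3) = 10142.32.
∂D/∂Y = 0.0704.
E = (0.0704) × (91000/10142.32) = 0.63165…

0.632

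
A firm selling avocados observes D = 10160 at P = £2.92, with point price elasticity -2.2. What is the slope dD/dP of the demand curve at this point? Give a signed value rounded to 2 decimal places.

Ed = (dD/dP)·(P/D) ⇒ dD/dP = Ed·D/P = (-2.2)·10160/2.92 = -7654.7945…

-7654.79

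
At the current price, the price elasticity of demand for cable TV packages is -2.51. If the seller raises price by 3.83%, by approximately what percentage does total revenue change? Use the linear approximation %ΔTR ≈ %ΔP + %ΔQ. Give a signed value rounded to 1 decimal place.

%ΔQ ≈ Ed × %ΔP = (-2.51) × (+3.83%) = -9.6133%
%ΔTR ≈ %ΔP + %ΔQ = (+3.83%) + (-9.6133%) = -5.7833%

-5.8%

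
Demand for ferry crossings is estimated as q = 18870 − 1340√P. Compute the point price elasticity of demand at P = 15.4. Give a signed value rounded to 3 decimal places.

-0.193

dq/dP = −1340/(2√P) = -170.732. At P = 15.4, q = 13611.5.
Ed = (dq/dP)·(P/q) = (-170.732) × (15.4/13611.5) = -0.19316…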